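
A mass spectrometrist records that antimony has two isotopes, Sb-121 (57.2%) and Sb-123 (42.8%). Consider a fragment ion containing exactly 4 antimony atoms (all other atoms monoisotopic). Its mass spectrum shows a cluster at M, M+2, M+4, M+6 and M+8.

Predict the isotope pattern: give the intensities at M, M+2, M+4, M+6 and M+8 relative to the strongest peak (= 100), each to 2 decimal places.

29.77 : 89.10 : 100.00 : 49.88 : 9.33

Expanding (0.572 + 0.428)^4:
P(M) = 0.572^4 = 0.107049
P(M+2) = 4 × 0.572^3 × 0.428^1 = 0.320400
P(M+4) = 6 × 0.572^2 × 0.428^2 = 0.359609
P(M+6) = 4 × 0.572^1 × 0.428^3 = 0.179385
P(M+8) = 0.428^4 = 0.033556
The M+4 peak is largest (0.359609); scaling to 100 gives 29.77 : 89.10 : 100.00 : 49.88 : 9.33.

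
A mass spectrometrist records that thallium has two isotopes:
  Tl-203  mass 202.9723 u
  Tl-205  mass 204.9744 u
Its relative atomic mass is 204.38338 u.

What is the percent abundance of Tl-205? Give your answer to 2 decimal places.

70.48%

Writing the weighted mean with unknown fraction x of Tl-203:
202.9723·x + 204.9744·(1 − x) = 204.38338
(202.9723 − 204.9744)·x = 204.38338 − 204.9744
x = -0.59102 / -2.0021 = 0.29520 → 29.52% Tl-203, 70.48% Tl-205.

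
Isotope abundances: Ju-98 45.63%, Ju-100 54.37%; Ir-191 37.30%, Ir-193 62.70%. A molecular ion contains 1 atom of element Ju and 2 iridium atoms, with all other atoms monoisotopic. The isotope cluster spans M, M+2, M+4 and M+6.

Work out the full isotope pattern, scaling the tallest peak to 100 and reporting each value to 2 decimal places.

14.64 : 66.65 : 100.00 : 49.28

Element Ju pattern (n=1): 0.4563 : 0.5437
Iridium pattern (n=2): 0.139129 : 0.467742 : 0.393129
Convolve the two distributions (both contribute in 2-u steps):
  M: 0.4563×0.139129 = 0.063485
  M+2: 0.4563×0.467742 + 0.5437×0.139129 = 0.289075
  M+4: 0.4563×0.393129 + 0.5437×0.467742 = 0.433696
  M+6: 0.5437×0.393129 = 0.213744
Scale to base peak (0.433696) = 100: 14.64 : 66.65 : 100.00 : 49.28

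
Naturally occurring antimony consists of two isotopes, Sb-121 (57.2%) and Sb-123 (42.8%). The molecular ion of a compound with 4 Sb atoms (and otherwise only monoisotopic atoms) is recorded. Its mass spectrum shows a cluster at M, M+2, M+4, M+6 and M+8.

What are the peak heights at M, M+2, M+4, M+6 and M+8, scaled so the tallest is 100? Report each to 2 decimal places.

29.77 : 89.10 : 100.00 : 49.88 : 9.33

Each Sb atom is independently Sb-121 (p = 0.572) or Sb-123 (q = 0.428); the cluster is the binomial expansion (p + q)^4.
P(M) = 0.572^4 = 0.107049
P(M+2) = 4 × 0.572^3 × 0.428^1 = 0.320400
P(M+4) = 6 × 0.572^2 × 0.428^2 = 0.359609
P(M+6) = 4 × 0.572^1 × 0.428^3 = 0.179385
P(M+8) = 0.428^4 = 0.033556
The M+4 peak is largest (0.359609); scaling to 100 gives 29.77 : 89.10 : 100.00 : 49.88 : 9.33.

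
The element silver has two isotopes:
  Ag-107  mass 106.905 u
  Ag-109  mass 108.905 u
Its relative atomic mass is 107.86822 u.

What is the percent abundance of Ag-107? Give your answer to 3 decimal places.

51.839%

Writing the weighted mean with unknown fraction x of Ag-107:
106.905·x + 108.905·(1 − x) = 107.86822
(106.905 − 108.905)·x = 107.86822 − 108.905
x = -1.03678 / -2.000 = 0.51839 → 51.839% Ag-107, 48.161% Ag-109.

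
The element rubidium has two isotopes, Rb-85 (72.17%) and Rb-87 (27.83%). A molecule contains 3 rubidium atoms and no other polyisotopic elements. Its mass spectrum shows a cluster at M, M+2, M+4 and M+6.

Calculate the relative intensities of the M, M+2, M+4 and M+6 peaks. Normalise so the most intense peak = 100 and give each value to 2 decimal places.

Expanding (0.7217 + 0.2783)^3:
P(M) = 0.7217^3 = 0.375898
P(M+2) = 3 × 0.7217^2 × 0.2783^1 = 0.434858
P(M+4) = 3 × 0.7217^1 × 0.2783^2 = 0.167689
P(M+6) = 0.2783^3 = 0.021555
The M+2 peak is largest (0.434858); scaling to 100 gives 86.44 : 100.00 : 38.56 : 4.96.

86.44 : 100.00 : 38.56 : 4.96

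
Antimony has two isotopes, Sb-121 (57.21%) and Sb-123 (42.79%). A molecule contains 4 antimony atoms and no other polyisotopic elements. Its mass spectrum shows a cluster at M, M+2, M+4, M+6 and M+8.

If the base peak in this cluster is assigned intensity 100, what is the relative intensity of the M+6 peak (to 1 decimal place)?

49.9

Term probabilities: M 0.1071, M+2 0.3205, M+4 0.3596, M+6 0.1793, M+8 0.0335. Base peak = M+4.
P(M+4) = C(4,2) × 0.5721^2 × 0.4279^2 = 6 × 0.32729841 × 0.18309841 = 0.359567 (base)
P(M+6) = C(4,3) × 0.5721^1 × 0.4279^3 = 4 × 0.5721 × 0.07834781 = 0.179291
Relative intensity = 0.179291 / 0.359567 × 100 = 49.9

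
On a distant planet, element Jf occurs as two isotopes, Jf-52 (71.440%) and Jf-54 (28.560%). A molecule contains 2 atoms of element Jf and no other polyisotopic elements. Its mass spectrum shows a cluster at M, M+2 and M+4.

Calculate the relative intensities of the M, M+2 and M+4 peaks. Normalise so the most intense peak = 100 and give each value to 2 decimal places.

Expanding (0.71440 + 0.28560)^2:
P(M) = 0.71440^2 = 0.510367
P(M+2) = 2 × 0.71440^1 × 0.28560^1 = 0.408065
P(M+4) = 0.28560^2 = 0.081567
The M peak is largest (0.510367); scaling to 100 gives 100.00 : 79.96 : 15.98.

100.00 : 79.96 : 15.98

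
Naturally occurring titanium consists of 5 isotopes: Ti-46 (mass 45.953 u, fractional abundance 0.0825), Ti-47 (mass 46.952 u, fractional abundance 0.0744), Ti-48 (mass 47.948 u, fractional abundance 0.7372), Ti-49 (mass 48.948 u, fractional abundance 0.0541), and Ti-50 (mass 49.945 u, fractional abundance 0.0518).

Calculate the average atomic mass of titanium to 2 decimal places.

Weight each isotope mass by its fractional abundance: 0.0825 × 45.953 + 0.0744 × 46.952 + 0.7372 × 47.948 + 0.0541 × 48.948 + 0.0518 × 49.945
= 3.7911 + 3.4932 + 35.3473 + 2.6481 + 2.5872 = 47.8669 u

47.87 u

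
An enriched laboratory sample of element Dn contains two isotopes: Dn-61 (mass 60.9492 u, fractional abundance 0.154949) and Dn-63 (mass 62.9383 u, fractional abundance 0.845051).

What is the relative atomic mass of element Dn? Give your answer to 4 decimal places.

The abundance-weighted mean is 0.154949 × 60.9492 + 0.845051 × 62.9383
= 9.44402 + 53.18607 = 62.63009 u

62.6301 u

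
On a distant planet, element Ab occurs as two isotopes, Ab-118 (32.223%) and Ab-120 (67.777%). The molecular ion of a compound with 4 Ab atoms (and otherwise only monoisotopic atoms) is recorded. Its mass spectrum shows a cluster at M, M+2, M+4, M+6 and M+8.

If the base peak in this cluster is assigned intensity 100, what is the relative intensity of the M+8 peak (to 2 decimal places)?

52.58

Term probabilities: M 0.0108, M+2 0.0907, M+4 0.2862, M+6 0.4013, M+8 0.2110. Base peak = M+6.
P(M+6) = C(4,3) × 0.32223^1 × 0.67777^3 = 4 × 0.32223 × 0.31134868 = 0.401304 (base)
P(M+8) = C(4,4) × 0.32223^0 × 0.67777^4 = 1 × 1.0000 × 0.21102279 = 0.211023
Relative intensity = 0.211023 / 0.401304 × 100 = 52.58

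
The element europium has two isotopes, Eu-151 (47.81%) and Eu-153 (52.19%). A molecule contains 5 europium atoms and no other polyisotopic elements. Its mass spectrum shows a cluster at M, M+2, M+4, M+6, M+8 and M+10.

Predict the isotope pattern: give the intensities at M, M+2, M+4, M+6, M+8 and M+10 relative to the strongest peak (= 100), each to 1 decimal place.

7.7 : 42.0 : 91.6 : 100.0 : 54.6 : 11.9

Expanding (0.4781 + 0.5219)^5:
P(M) = 0.4781^5 = 0.024980
P(M+2) = 5 × 0.4781^4 × 0.5219^1 = 0.136343
P(M+4) = 10 × 0.4781^3 × 0.5219^2 = 0.297667
P(M+6) = 10 × 0.4781^2 × 0.5219^3 = 0.324937
P(M+8) = 5 × 0.4781^1 × 0.5219^4 = 0.177353
P(M+10) = 0.5219^5 = 0.038720
The M+6 peak is largest (0.324937); scaling to 100 gives 7.7 : 42.0 : 91.6 : 100.0 : 54.6 : 11.9.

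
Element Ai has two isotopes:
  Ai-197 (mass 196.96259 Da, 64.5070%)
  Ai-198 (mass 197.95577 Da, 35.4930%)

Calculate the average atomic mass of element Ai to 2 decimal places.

197.32 Da

Weight each isotope mass by its fractional abundance: 0.645070 × 196.96259 + 0.354930 × 197.95577
= 127.054658 + 70.260441 = 197.315099 Da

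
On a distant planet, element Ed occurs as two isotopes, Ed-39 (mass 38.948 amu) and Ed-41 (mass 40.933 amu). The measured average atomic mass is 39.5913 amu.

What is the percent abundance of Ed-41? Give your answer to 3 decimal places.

Let x be the fractional abundance of Ed-39; then Ed-41 has abundance 1 − x.
38.948·x + 40.933·(1 − x) = 39.5913
(38.948 − 40.933)·x = 39.5913 − 40.933
x = -1.3417 / -1.985 = 0.67592 → 67.592% Ed-39, 32.408% Ed-41.

32.408%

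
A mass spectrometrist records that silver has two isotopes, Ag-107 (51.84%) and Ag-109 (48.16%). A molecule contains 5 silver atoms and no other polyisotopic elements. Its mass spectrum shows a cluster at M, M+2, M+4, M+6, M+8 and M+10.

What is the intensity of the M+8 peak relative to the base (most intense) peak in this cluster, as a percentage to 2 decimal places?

(0.5184 + 0.4816)^5 gives M 0.0374, M+2 0.1739, M+4 0.3231, M+6 0.3002, M+8 0.1394, M+10 0.0259; the largest is M+4.
P(M+4) = C(5,2) × 0.5184^3 × 0.4816^2 = 10 × 0.13931407 × 0.23193856 = 0.323123 (base)
P(M+8) = C(5,4) × 0.5184^1 × 0.4816^4 = 5 × 0.5184 × 0.0537955 = 0.139438
Relative intensity = 0.139438 / 0.323123 × 100 = 43.15

43.15%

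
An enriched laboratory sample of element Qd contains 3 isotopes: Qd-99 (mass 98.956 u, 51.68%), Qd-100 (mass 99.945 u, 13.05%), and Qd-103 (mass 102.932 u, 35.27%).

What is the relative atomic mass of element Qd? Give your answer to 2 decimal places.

Weight each isotope mass by its fractional abundance: 0.5168 × 98.956 + 0.1305 × 99.945 + 0.3527 × 102.932
= 51.1405 + 13.0428 + 36.3041 = 100.4874 u

100.49 u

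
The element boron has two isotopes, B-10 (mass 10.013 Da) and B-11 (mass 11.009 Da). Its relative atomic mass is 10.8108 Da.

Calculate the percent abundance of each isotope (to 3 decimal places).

B-10: 19.900%, B-11: 80.100%

Writing the weighted mean with unknown fraction x of B-10:
10.013·x + 11.009·(1 − x) = 10.8108
(10.013 − 11.009)·x = 10.8108 − 11.009
x = -0.1982 / -0.996 = 0.19900 → 19.900% B-10, 80.100% B-11.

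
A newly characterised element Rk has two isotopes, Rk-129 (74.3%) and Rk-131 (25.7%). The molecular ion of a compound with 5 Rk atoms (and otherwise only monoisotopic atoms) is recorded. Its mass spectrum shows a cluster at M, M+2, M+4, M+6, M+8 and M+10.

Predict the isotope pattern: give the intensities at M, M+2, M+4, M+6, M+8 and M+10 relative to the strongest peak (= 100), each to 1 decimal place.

57.8 : 100.0 : 69.2 : 23.9 : 4.1 : 0.3

Each Rk atom is independently Rk-129 (p = 0.743) or Rk-131 (q = 0.257); the cluster is the binomial expansion (p + q)^5.
P(M) = 0.743^5 = 0.226435
P(M+2) = 5 × 0.743^4 × 0.257^1 = 0.391614
P(M+4) = 10 × 0.743^3 × 0.257^2 = 0.270915
P(M+6) = 10 × 0.743^2 × 0.257^3 = 0.093708
P(M+8) = 5 × 0.743^1 × 0.257^4 = 0.016207
P(M+10) = 0.257^5 = 0.001121
The M+2 peak is largest (0.391614); scaling to 100 gives 57.8 : 100.0 : 69.2 : 23.9 : 4.1 : 0.3.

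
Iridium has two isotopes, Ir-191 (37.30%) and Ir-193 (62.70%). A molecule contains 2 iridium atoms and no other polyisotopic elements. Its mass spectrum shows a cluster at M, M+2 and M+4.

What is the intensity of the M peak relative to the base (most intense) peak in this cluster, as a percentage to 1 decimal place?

29.7%

Binomial terms of (0.3730 + 0.6270)^2: M 0.1391, M+2 0.4677, M+4 0.3931 → M+2 is the base peak.
P(M+2) = C(2,1) × 0.3730^1 × 0.6270^1 = 2 × 0.3730 × 0.6270 = 0.467742 (base)
P(M) = C(2,0) × 0.3730^2 × 0.6270^0 = 1 × 0.139129 × 1.0000 = 0.139129
Relative intensity = 0.139129 / 0.467742 × 100 = 29.7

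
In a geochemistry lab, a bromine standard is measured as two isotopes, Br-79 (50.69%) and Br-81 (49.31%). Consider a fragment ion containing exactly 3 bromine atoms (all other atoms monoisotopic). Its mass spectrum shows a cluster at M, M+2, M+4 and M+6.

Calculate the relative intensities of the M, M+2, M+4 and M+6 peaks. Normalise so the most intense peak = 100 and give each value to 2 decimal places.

34.27 : 100.00 : 97.28 : 31.54

Each Br atom is independently Br-79 (p = 0.5069) or Br-81 (q = 0.4931); the cluster is the binomial expansion (p + q)^3.
P(M) = 0.5069^3 = 0.130247
P(M+2) = 3 × 0.5069^2 × 0.4931^1 = 0.380103
P(M+4) = 3 × 0.5069^1 × 0.4931^2 = 0.369755
P(M+6) = 0.4931^3 = 0.119896
The M+2 peak is largest (0.380103); scaling to 100 gives 34.27 : 100.00 : 97.28 : 31.54.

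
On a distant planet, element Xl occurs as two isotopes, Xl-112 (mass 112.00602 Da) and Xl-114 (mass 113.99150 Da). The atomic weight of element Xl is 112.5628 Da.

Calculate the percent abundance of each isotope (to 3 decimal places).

With x = fraction of Xl-112 (so Xl-114 is 1 − x):
112.00602·x + 113.99150·(1 − x) = 112.5628
(112.00602 − 113.99150)·x = 112.5628 − 113.99150
x = -1.42870 / -1.98548 = 0.71957 → 71.957% Xl-112, 28.043% Xl-114.

Xl-112: 71.957%, Xl-114: 28.043%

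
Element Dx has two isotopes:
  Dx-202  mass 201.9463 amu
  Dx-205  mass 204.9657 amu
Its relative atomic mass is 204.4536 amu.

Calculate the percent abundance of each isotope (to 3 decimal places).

Let x be the fractional abundance of Dx-202; then Dx-205 has abundance 1 − x.
201.9463·x + 204.9657·(1 − x) = 204.4536
(201.9463 − 204.9657)·x = 204.4536 − 204.9657
x = -0.5121 / -3.0194 = 0.16960 → 16.960% Dx-202, 83.040% Dx-205.

Dx-202: 16.960%, Dx-205: 83.040%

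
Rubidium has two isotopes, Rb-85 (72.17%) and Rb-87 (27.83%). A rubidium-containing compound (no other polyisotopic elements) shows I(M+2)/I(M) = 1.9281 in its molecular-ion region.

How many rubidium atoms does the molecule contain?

For n independent Rb atoms, I(M+2)/I(M) = n · (abundance Rb-87) / (abundance Rb-85) = n · 0.2783/0.7217.
n = 1.9281 × 0.7217/0.2783 = 5.00 ≈ 5

5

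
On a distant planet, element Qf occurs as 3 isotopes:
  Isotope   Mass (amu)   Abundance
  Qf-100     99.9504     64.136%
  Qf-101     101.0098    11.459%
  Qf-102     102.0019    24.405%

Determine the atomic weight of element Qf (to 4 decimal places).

100.5725 amu

Ar = Σ fᵢ·mᵢ = 0.64136 × 99.9504 + 0.11459 × 101.0098 + 0.24405 × 102.0019
= 64.10419 + 11.57471 + 24.89356 = 100.57246 amu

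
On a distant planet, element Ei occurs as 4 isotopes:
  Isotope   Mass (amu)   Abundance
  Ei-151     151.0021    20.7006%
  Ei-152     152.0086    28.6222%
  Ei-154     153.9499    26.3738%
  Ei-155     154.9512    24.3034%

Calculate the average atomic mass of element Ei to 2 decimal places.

153.03 amu

Weight each isotope mass by its fractional abundance: 0.207006 × 151.0021 + 0.286222 × 152.0086 + 0.263738 × 153.9499 + 0.243034 × 154.9512
= 31.25834 + 43.50821 + 40.60244 + 37.65841 = 153.02740 amu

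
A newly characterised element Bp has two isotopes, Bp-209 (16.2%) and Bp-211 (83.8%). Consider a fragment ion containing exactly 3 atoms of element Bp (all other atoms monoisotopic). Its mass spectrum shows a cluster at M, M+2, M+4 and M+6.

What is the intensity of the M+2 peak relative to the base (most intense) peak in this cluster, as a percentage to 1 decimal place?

Binomial terms of (0.162 + 0.838)^3: M 0.0043, M+2 0.0660, M+4 0.3413, M+6 0.5885 → M+6 is the base peak.
P(M+6) = C(3,3) × 0.162^0 × 0.838^3 = 1 × 1.0000 × 0.58848047 = 0.588480 (base)
P(M+2) = C(3,1) × 0.162^2 × 0.838^1 = 3 × 0.026244 × 0.8380 = 0.065977
Relative intensity = 0.065977 / 0.588480 × 100 = 11.2

11.2%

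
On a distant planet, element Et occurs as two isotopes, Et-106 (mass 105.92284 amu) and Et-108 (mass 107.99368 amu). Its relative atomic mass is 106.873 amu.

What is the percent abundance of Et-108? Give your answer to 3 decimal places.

With x = fraction of Et-106 (so Et-108 is 1 − x):
105.92284·x + 107.99368·(1 − x) = 106.873
(105.92284 − 107.99368)·x = 106.873 − 107.99368
x = -1.12068 / -2.07084 = 0.54117 → 54.117% Et-106, 45.883% Et-108.

45.883%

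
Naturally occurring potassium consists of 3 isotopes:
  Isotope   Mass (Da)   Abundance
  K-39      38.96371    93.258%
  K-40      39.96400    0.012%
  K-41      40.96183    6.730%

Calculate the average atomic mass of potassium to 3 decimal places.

39.098 Da

The abundance-weighted mean is 0.93258 × 38.96371 + 0.00012 × 39.96400 + 0.06730 × 40.96183
= 36.336777 + 0.004796 + 2.756731 = 39.098304 Da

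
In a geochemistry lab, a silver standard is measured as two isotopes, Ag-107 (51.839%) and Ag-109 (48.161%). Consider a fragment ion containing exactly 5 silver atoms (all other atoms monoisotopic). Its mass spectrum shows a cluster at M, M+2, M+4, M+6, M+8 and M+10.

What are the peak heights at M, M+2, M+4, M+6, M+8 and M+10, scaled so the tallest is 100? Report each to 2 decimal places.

11.59 : 53.82 : 100.00 : 92.90 : 43.16 : 8.02

The 5 Ag atoms are independent, so intensities follow the terms of (0.51839 + 0.48161)^5.
P(M) = 0.51839^5 = 0.037435
P(M+2) = 5 × 0.51839^4 × 0.48161^1 = 0.173897
P(M+4) = 10 × 0.51839^3 × 0.48161^2 = 0.323118
P(M+6) = 10 × 0.51839^2 × 0.48161^3 = 0.300192
P(M+8) = 5 × 0.51839^1 × 0.48161^4 = 0.139447
P(M+10) = 0.48161^5 = 0.025911
The M+4 peak is largest (0.323118); scaling to 100 gives 11.59 : 53.82 : 100.00 : 92.90 : 43.16 : 8.02.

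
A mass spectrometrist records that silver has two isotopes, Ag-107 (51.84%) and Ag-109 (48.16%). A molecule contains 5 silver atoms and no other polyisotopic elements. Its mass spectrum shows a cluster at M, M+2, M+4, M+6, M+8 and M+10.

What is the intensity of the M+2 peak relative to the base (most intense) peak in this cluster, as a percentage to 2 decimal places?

53.82%

Term probabilities: M 0.0374, M+2 0.1739, M+4 0.3231, M+6 0.3002, M+8 0.1394, M+10 0.0259. Base peak = M+4.
P(M+4) = C(5,2) × 0.5184^3 × 0.4816^2 = 10 × 0.13931407 × 0.23193856 = 0.323123 (base)
P(M+2) = C(5,1) × 0.5184^4 × 0.4816^1 = 5 × 0.07222041 × 0.4816 = 0.173907
Relative intensity = 0.173907 / 0.323123 × 100 = 53.82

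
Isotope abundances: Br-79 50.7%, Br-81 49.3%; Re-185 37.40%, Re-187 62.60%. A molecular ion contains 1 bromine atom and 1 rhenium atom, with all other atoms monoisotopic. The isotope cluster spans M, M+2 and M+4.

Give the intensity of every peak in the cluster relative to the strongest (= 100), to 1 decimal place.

Bromine pattern (n=1): 0.5070 : 0.4930
Rhenium pattern (n=1): 0.3740 : 0.6260
Convolve the two distributions (both contribute in 2-u steps):
  M: 0.5070×0.3740 = 0.189618
  M+2: 0.5070×0.6260 + 0.4930×0.3740 = 0.501764
  M+4: 0.4930×0.6260 = 0.308618
Scale to base peak (0.501764) = 100: 37.8 : 100.0 : 61.5

37.8 : 100.0 : 61.5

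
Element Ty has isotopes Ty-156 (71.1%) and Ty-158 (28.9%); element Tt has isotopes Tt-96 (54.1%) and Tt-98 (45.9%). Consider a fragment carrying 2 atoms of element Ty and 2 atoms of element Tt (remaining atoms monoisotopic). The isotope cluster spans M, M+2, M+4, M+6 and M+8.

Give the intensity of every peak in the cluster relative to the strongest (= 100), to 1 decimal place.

Element Ty pattern (n=2): 0.505521 : 0.410958 : 0.083521
Element Tt pattern (n=2): 0.292681 : 0.496638 : 0.210681
Convolve the two distributions (both contribute in 2-u steps):
  M: 0.505521×0.292681 = 0.147956
  M+2: 0.505521×0.496638 + 0.410958×0.292681 = 0.371341
  M+4: 0.505521×0.210681 + 0.410958×0.496638 + 0.083521×0.292681 = 0.335046
  M+6: 0.410958×0.210681 + 0.083521×0.496638 = 0.128061
  M+8: 0.083521×0.210681 = 0.017596
Scale to base peak (0.371341) = 100: 39.8 : 100.0 : 90.2 : 34.5 : 4.7

39.8 : 100.0 : 90.2 : 34.5 : 4.7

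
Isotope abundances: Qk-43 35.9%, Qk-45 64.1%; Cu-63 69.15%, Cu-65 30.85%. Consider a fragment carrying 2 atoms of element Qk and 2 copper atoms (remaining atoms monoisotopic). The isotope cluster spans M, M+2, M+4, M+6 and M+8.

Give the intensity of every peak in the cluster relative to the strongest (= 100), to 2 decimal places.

15.21 : 67.90 : 100.00 : 54.09 : 9.65

Element Qk pattern (n=2): 0.128881 : 0.460238 : 0.410881
Copper pattern (n=2): 0.47817225 : 0.4266555 : 0.09517225
Convolve the two distributions (both contribute in 2-u steps):
  M: 0.128881×0.47817225 = 0.061627
  M+2: 0.128881×0.4266555 + 0.460238×0.47817225 = 0.275061
  M+4: 0.128881×0.09517225 + 0.460238×0.4266555 + 0.410881×0.47817225 = 0.405101
  M+6: 0.460238×0.09517225 + 0.410881×0.4266555 = 0.219107
  M+8: 0.410881×0.09517225 = 0.039104
Scale to base peak (0.405101) = 100: 15.21 : 67.90 : 100.00 : 54.09 : 9.65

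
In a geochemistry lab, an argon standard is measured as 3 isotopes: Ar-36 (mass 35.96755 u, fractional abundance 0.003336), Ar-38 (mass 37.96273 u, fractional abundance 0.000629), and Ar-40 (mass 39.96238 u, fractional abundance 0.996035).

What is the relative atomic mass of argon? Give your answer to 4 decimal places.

39.9478 u

Average mass = Σ (abundance × isotope mass) = 0.003336 × 35.96755 + 0.000629 × 37.96273 + 0.996035 × 39.96238
= 0.119988 + 0.023879 + 39.803929 = 39.947796 u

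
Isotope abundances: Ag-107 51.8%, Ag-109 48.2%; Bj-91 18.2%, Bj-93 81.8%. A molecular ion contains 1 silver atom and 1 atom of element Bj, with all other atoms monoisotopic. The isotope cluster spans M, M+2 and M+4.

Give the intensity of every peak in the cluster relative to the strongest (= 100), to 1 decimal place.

18.4 : 100.0 : 77.1

Silver pattern (n=1): 0.5180 : 0.4820
Element Bj pattern (n=1): 0.1820 : 0.8180
Convolve the two distributions (both contribute in 2-u steps):
  M: 0.5180×0.1820 = 0.094276
  M+2: 0.5180×0.8180 + 0.4820×0.1820 = 0.511448
  M+4: 0.4820×0.8180 = 0.394276
Scale to base peak (0.511448) = 100: 18.4 : 100.0 : 77.1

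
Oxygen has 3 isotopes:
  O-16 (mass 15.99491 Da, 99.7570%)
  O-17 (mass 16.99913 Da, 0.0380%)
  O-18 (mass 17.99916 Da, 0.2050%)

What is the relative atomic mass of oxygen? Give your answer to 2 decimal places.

16.00 Da

Weight each isotope mass by its fractional abundance: 0.997570 × 15.99491 + 0.000380 × 16.99913 + 0.002050 × 17.99916
= 15.956042 + 0.006460 + 0.036898 = 15.999400 Da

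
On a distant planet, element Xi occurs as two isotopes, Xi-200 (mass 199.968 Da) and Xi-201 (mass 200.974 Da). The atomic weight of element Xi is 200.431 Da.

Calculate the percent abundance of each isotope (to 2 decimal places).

Xi-200: 53.98%, Xi-201: 46.02%

Writing the weighted mean with unknown fraction x of Xi-200:
199.968·x + 200.974·(1 − x) = 200.431
(199.968 − 200.974)·x = 200.431 − 200.974
x = -0.543 / -1.006 = 0.53976 → 53.98% Xi-200, 46.02% Xi-201.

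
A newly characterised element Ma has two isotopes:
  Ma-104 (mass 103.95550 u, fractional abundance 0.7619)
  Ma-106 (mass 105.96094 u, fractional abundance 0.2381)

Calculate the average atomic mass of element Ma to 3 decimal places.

The abundance-weighted mean is 0.7619 × 103.95550 + 0.2381 × 105.96094
= 79.203695 + 25.229300 = 104.432995 u

104.433 u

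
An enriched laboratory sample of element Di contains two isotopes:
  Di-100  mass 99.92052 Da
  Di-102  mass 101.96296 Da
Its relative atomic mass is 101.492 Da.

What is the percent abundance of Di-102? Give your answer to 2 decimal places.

76.94%

With x = fraction of Di-100 (so Di-102 is 1 − x):
99.92052·x + 101.96296·(1 − x) = 101.492
(99.92052 − 101.96296)·x = 101.492 − 101.96296
x = -0.47096 / -2.04244 = 0.23059 → 23.06% Di-100, 76.94% Di-102.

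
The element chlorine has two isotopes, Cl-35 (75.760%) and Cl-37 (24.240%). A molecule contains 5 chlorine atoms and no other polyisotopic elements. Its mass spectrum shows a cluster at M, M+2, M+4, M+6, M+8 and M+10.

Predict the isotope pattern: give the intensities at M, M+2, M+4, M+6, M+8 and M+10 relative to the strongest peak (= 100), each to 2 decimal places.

Each Cl atom is independently Cl-35 (p = 0.75760) or Cl-37 (q = 0.24240); the cluster is the binomial expansion (p + q)^5.
P(M) = 0.75760^5 = 0.249574
P(M+2) = 5 × 0.75760^4 × 0.24240^1 = 0.399266
P(M+4) = 10 × 0.75760^3 × 0.24240^2 = 0.255497
P(M+6) = 10 × 0.75760^2 × 0.24240^3 = 0.081748
P(M+8) = 5 × 0.75760^1 × 0.24240^4 = 0.013078
P(M+10) = 0.24240^5 = 0.000837
The M+2 peak is largest (0.399266); scaling to 100 gives 62.51 : 100.00 : 63.99 : 20.47 : 3.28 : 0.21.

62.51 : 100.00 : 63.99 : 20.47 : 3.28 : 0.21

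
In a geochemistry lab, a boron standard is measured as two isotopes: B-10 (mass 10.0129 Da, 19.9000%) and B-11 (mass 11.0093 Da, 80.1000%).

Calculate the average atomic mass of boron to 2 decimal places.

10.81 Da

Ar = Σ fᵢ·mᵢ = 0.199000 × 10.0129 + 0.801000 × 11.0093
= 1.99257 + 8.81845 = 10.81102 Da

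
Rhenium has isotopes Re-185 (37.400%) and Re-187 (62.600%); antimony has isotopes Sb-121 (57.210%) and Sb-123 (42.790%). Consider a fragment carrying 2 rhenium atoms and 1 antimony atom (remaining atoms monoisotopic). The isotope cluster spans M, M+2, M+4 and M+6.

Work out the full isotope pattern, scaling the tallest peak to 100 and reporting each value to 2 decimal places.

Rhenium pattern (n=2): 0.139876 : 0.468248 : 0.391876
Antimony pattern (n=1): 0.5721 : 0.4279
Convolve the two distributions (both contribute in 2-u steps):
  M: 0.139876×0.5721 = 0.080023
  M+2: 0.139876×0.4279 + 0.468248×0.5721 = 0.327738
  M+4: 0.468248×0.4279 + 0.391876×0.5721 = 0.424556
  M+6: 0.391876×0.4279 = 0.167684
Scale to base peak (0.424556) = 100: 18.85 : 77.20 : 100.00 : 39.50

18.85 : 77.20 : 100.00 : 39.50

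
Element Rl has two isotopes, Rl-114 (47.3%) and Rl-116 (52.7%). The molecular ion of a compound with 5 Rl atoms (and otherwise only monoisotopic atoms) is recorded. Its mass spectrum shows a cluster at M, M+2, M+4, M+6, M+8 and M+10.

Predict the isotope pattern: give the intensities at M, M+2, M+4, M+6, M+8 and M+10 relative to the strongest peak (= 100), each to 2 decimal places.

The 5 Rl atoms are independent, so intensities follow the terms of (0.473 + 0.527)^5.
P(M) = 0.473^5 = 0.023676
P(M+2) = 5 × 0.473^4 × 0.527^1 = 0.131894
P(M+4) = 10 × 0.473^3 × 0.527^2 = 0.293903
P(M+6) = 10 × 0.473^2 × 0.527^3 = 0.327457
P(M+8) = 5 × 0.473^1 × 0.527^4 = 0.182420
P(M+10) = 0.527^5 = 0.040649
The M+6 peak is largest (0.327457); scaling to 100 gives 7.23 : 40.28 : 89.75 : 100.00 : 55.71 : 12.41.

7.23 : 40.28 : 89.75 : 100.00 : 55.71 : 12.41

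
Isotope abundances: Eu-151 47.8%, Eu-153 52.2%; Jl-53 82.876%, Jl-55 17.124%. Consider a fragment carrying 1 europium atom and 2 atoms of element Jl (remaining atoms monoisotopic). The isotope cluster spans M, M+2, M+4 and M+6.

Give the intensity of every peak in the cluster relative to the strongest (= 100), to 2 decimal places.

66.43 : 100.00 : 32.82 : 3.10

Europium pattern (n=1): 0.4780 : 0.5220
Element Jl pattern (n=2): 0.68684314 : 0.28383372 : 0.02932314
Convolve the two distributions (both contribute in 2-u steps):
  M: 0.4780×0.68684314 = 0.328311
  M+2: 0.4780×0.28383372 + 0.5220×0.68684314 = 0.494205
  M+4: 0.4780×0.02932314 + 0.5220×0.28383372 = 0.162178
  M+6: 0.5220×0.02932314 = 0.015307
Scale to base peak (0.494205) = 100: 66.43 : 100.00 : 32.82 : 3.10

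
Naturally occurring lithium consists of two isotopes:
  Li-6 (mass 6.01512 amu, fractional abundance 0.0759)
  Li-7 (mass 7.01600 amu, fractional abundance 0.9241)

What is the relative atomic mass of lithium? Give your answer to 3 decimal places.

6.940 amu

The abundance-weighted mean is 0.0759 × 6.01512 + 0.9241 × 7.01600
= 0.456548 + 6.483486 = 6.940034 amu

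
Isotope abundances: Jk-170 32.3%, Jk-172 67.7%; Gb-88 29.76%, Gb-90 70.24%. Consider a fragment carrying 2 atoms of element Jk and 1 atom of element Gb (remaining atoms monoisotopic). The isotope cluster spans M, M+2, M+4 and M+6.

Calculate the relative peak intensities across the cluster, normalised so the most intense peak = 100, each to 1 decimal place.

Element Jk pattern (n=2): 0.104329 : 0.437342 : 0.458329
Element Gb pattern (n=1): 0.2976 : 0.7024
Convolve the two distributions (both contribute in 2-u steps):
  M: 0.104329×0.2976 = 0.031048
  M+2: 0.104329×0.7024 + 0.437342×0.2976 = 0.203434
  M+4: 0.437342×0.7024 + 0.458329×0.2976 = 0.443588
  M+6: 0.458329×0.7024 = 0.321930
Scale to base peak (0.443588) = 100: 7.0 : 45.9 : 100.0 : 72.6

7.0 : 45.9 : 100.0 : 72.6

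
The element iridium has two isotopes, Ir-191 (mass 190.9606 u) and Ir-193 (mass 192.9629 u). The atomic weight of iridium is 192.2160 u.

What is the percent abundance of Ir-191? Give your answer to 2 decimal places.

Let x be the fractional abundance of Ir-191; then Ir-193 has abundance 1 − x.
190.9606·x + 192.9629·(1 − x) = 192.2160
(190.9606 − 192.9629)·x = 192.2160 − 192.9629
x = -0.7469 / -2.0023 = 0.37302 → 37.30% Ir-191, 62.70% Ir-193.

37.30%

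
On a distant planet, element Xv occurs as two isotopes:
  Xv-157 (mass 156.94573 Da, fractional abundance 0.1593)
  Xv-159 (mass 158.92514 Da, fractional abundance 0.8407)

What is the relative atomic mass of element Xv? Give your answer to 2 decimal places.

158.61 Da

Average mass = Σ (abundance × isotope mass) = 0.1593 × 156.94573 + 0.8407 × 158.92514
= 25.001455 + 133.608365 = 158.609820 Da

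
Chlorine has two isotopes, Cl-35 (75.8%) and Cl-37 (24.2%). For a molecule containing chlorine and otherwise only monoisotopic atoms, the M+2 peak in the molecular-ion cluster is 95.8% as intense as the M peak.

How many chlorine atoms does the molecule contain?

3

For n independent Cl atoms, I(M+2)/I(M) = n · (abundance Cl-37) / (abundance Cl-35) = n · 0.242/0.758.
n = 0.958 × 0.758/0.242 = 3.00 ≈ 3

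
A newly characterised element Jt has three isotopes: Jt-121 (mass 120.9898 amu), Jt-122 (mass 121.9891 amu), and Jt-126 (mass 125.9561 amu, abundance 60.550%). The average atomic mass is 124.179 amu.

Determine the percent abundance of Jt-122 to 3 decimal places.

The remaining 39.450% is split between Jt-121 (fraction x) and Jt-122 (fraction 0.39450 − x).
Substituting: 120.9898x + 121.9891(0.39450 − x) = 47.91258145
(120.9898 − 121.9891)x = -0.2121185  ⇒  x = 0.21227, y = 0.18223
Jt-121: 21.227%, Jt-122: 18.223%.

18.223%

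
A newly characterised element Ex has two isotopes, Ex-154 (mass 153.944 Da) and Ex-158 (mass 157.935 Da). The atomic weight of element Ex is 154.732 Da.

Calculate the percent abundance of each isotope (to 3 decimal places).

Ex-154: 80.256%, Ex-158: 19.744%

Let x be the fractional abundance of Ex-154; then Ex-158 has abundance 1 − x.
153.944·x + 157.935·(1 − x) = 154.732
(153.944 − 157.935)·x = 154.732 − 157.935
x = -3.203 / -3.991 = 0.80256 → 80.256% Ex-154, 19.744% Ex-158.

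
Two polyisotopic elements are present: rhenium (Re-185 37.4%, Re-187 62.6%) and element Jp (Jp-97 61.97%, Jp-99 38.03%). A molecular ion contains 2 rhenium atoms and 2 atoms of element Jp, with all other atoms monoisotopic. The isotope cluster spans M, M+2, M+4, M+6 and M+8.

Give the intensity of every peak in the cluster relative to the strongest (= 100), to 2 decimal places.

Rhenium pattern (n=2): 0.139876 : 0.468248 : 0.391876
Element Jp pattern (n=2): 0.38402809 : 0.47134382 : 0.14462809
Convolve the two distributions (both contribute in 2-u steps):
  M: 0.139876×0.38402809 = 0.053716
  M+2: 0.139876×0.47134382 + 0.468248×0.38402809 = 0.245750
  M+4: 0.139876×0.14462809 + 0.468248×0.47134382 + 0.391876×0.38402809 = 0.391427
  M+6: 0.468248×0.14462809 + 0.391876×0.47134382 = 0.252430
  M+8: 0.391876×0.14462809 = 0.056676
Scale to base peak (0.391427) = 100: 13.72 : 62.78 : 100.00 : 64.49 : 14.48

13.72 : 62.78 : 100.00 : 64.49 : 14.48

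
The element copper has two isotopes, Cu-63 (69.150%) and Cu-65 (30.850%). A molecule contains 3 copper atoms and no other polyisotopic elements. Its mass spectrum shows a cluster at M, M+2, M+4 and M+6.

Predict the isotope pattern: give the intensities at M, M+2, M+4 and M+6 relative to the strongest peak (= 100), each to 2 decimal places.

74.72 : 100.00 : 44.61 : 6.63

Expanding (0.69150 + 0.30850)^3:
P(M) = 0.69150^3 = 0.330656
P(M+2) = 3 × 0.69150^2 × 0.30850^1 = 0.442548
P(M+4) = 3 × 0.69150^1 × 0.30850^2 = 0.197435
P(M+6) = 0.30850^3 = 0.029361
The M+2 peak is largest (0.442548); scaling to 100 gives 74.72 : 100.00 : 44.61 : 6.63.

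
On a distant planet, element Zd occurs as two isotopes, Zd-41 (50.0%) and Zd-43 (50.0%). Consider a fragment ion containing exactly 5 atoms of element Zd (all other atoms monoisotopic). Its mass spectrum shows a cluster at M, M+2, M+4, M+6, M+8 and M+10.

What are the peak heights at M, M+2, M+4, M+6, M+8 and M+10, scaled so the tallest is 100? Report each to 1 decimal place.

10.0 : 50.0 : 100.0 : 100.0 : 50.0 : 10.0

Each Zd atom is independently Zd-41 (p = 0.500) or Zd-43 (q = 0.500); the cluster is the binomial expansion (p + q)^5.
P(M) = 0.500^5 = 0.031250
P(M+2) = 5 × 0.500^4 × 0.500^1 = 0.156250
P(M+4) = 10 × 0.500^3 × 0.500^2 = 0.312500
P(M+6) = 10 × 0.500^2 × 0.500^3 = 0.312500
P(M+8) = 5 × 0.500^1 × 0.500^4 = 0.156250
P(M+10) = 0.500^5 = 0.031250
The M+4 peak is largest (0.312500); scaling to 100 gives 10.0 : 50.0 : 100.0 : 100.0 : 50.0 : 10.0.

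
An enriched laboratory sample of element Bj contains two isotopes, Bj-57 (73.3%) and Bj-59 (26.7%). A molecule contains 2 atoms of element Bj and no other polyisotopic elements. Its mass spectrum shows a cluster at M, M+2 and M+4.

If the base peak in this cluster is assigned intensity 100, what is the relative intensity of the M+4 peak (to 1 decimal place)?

(0.733 + 0.267)^2 gives M 0.5373, M+2 0.3914, M+4 0.0713; the largest is M.
P(M) = C(2,0) × 0.733^2 × 0.267^0 = 1 × 0.537289 × 1.0000 = 0.537289 (base)
P(M+4) = C(2,2) × 0.733^0 × 0.267^2 = 1 × 1.0000 × 0.071289 = 0.071289
Relative intensity = 0.071289 / 0.537289 × 100 = 13.3

13.3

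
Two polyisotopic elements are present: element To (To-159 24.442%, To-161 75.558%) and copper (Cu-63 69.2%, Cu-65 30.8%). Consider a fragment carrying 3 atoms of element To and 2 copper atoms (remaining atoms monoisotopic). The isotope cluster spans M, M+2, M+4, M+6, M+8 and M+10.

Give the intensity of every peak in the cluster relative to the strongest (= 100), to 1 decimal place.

Element To pattern (n=3): 0.01460193 : 0.13541762 : 0.41861897 : 0.43136148
Copper pattern (n=2): 0.478864 : 0.426272 : 0.094864
Convolve the two distributions (both contribute in 2-u steps):
  M: 0.01460193×0.478864 = 0.006992
  M+2: 0.01460193×0.426272 + 0.13541762×0.478864 = 0.071071
  M+4: 0.01460193×0.094864 + 0.13541762×0.426272 + 0.41861897×0.478864 = 0.259571
  M+6: 0.13541762×0.094864 + 0.41861897×0.426272 + 0.43136148×0.478864 = 0.397855
  M+8: 0.41861897×0.094864 + 0.43136148×0.426272 = 0.223589
  M+10: 0.43136148×0.094864 = 0.040921
Scale to base peak (0.397855) = 100: 1.8 : 17.9 : 65.2 : 100.0 : 56.2 : 10.3

1.8 : 17.9 : 65.2 : 100.0 : 56.2 : 10.3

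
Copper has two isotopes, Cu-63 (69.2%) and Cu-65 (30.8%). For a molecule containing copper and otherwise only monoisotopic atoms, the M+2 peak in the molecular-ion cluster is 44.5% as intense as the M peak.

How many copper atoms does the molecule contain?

The M+2/M ratio from n Cu atoms is n · q/p = n · 0.308/0.692.
n = 0.445 × 0.692/0.308 = 1.00 ≈ 1

1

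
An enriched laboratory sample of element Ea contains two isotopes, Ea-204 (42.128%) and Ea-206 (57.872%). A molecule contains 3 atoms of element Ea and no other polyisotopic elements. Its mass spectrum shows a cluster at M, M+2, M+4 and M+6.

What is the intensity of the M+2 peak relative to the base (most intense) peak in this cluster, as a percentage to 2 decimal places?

Binomial terms of (0.42128 + 0.57872)^3: M 0.0748, M+2 0.3081, M+4 0.4233, M+6 0.1938 → M+4 is the base peak.
P(M+4) = C(3,2) × 0.42128^1 × 0.57872^2 = 3 × 0.42128 × 0.33491684 = 0.423281 (base)
P(M+2) = C(3,1) × 0.42128^2 × 0.57872^1 = 3 × 0.17747684 × 0.57872 = 0.308128
Relative intensity = 0.308128 / 0.423281 × 100 = 72.80

72.80%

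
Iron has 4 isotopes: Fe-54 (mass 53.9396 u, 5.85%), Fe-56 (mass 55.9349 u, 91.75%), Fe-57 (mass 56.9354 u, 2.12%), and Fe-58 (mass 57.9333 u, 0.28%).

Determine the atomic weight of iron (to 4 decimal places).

Weight each isotope mass by its fractional abundance: 0.0585 × 53.9396 + 0.9175 × 55.9349 + 0.0212 × 56.9354 + 0.0028 × 57.9333
= 3.15547 + 51.32027 + 1.20703 + 0.16221 = 55.84498 u

55.8450 u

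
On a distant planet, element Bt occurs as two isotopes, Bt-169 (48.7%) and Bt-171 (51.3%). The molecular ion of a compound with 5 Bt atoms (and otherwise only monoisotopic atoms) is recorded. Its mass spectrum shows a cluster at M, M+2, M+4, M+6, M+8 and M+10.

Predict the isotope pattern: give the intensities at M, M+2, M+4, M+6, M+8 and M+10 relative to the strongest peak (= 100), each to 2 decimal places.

8.56 : 45.06 : 94.93 : 100.00 : 52.67 : 11.10

The 5 Bt atoms are independent, so intensities follow the terms of (0.487 + 0.513)^5.
P(M) = 0.487^5 = 0.027393
P(M+2) = 5 × 0.487^4 × 0.513^1 = 0.144279
P(M+4) = 10 × 0.487^3 × 0.513^2 = 0.303964
P(M+6) = 10 × 0.487^2 × 0.513^3 = 0.320192
P(M+8) = 5 × 0.487^1 × 0.513^4 = 0.168643
P(M+10) = 0.513^5 = 0.035529
The M+6 peak is largest (0.320192); scaling to 100 gives 8.56 : 45.06 : 94.93 : 100.00 : 52.67 : 11.10.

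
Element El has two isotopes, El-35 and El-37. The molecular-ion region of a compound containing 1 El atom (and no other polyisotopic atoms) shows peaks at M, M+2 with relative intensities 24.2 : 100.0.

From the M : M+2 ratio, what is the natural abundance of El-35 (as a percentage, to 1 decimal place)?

Let p = fractional abundance of El-35. I(M+2)/I(M) = [C(1,1)·p^0·(1−p)] / p^1 = 1·(1−p)/p = 100.0/24.2 = 4.1322
(1−p)/p = 4.1322/1 = 4.1322  ⇒  p = 1/(1 + 4.1322) = 0.1948
El-35: 19.5%, El-37: 80.5%.

19.5%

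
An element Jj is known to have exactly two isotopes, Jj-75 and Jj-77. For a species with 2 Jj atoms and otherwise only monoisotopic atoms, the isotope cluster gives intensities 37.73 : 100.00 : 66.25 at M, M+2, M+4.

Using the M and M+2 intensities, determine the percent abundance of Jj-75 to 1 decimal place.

43.0%

If p is the fraction of Jj that is Jj-75, then I(M+2)/I(M) = [C(2,1)·p^1·(1−p)] / p^2 = 2·(1−p)/p = 100.00/37.73 = 2.6504
(1−p)/p = 2.6504/2 = 1.3252  ⇒  p = 1/(1 + 1.3252) = 0.4301
Jj-75: 43.0%, Jj-77: 57.0%.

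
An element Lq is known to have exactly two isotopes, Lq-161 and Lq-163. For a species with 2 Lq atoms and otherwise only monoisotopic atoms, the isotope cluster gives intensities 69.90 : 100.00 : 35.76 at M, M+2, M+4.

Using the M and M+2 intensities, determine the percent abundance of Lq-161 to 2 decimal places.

58.30%

Let p = fractional abundance of Lq-161. I(M+2)/I(M) = [C(2,1)·p^1·(1−p)] / p^2 = 2·(1−p)/p = 100.00/69.90 = 1.4306
(1−p)/p = 1.4306/2 = 0.7153  ⇒  p = 1/(1 + 0.7153) = 0.5830
Lq-161: 58.30%, Lq-163: 41.70%.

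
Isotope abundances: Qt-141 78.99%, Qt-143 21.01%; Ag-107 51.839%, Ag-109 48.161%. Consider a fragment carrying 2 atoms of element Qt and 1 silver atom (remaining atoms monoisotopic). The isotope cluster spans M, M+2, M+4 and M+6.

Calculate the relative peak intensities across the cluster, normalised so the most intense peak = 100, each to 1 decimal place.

68.4 : 100.0 : 38.7 : 4.5

Element Qt pattern (n=2): 0.62394201 : 0.33191598 : 0.04414201
Silver pattern (n=1): 0.51839 : 0.48161
Convolve the two distributions (both contribute in 2-u steps):
  M: 0.62394201×0.51839 = 0.323445
  M+2: 0.62394201×0.48161 + 0.33191598×0.51839 = 0.472559
  M+4: 0.33191598×0.48161 + 0.04414201×0.51839 = 0.182737
  M+6: 0.04414201×0.48161 = 0.021259
Scale to base peak (0.472559) = 100: 68.4 : 100.0 : 38.7 : 4.5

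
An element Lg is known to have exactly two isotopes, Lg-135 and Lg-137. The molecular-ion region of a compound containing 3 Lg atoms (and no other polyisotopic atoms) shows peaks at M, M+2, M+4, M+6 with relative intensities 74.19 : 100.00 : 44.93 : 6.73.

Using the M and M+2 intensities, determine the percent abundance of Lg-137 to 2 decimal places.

31.00%

If p is the fraction of Lg that is Lg-135, then I(M+2)/I(M) = [C(3,1)·p^2·(1−p)] / p^3 = 3·(1−p)/p = 100.00/74.19 = 1.3479
(1−p)/p = 1.3479/3 = 0.4493  ⇒  p = 1/(1 + 0.4493) = 0.6900
Lg-135: 69.00%, Lg-137: 31.00%.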